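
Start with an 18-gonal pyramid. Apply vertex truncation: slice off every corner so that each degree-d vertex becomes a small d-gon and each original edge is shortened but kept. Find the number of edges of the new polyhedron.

The base solid has V = 19, E = 36, F = 19.
Truncation replaces each original edge-end by a new vertex, so V′ = 2E = 72.
Each original edge survives, and each old vertex of degree d contributes d new edges; summing degrees gives Σd = 2E, so E′ = E + 2E = 3E = 108.
Each original face survives and each original vertex becomes one new face: F′ = F + V = 38.

108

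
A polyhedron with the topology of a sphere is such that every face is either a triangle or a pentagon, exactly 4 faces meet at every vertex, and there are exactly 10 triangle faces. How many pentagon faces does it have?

Let x be the number of pentagons; then F = 10 + x.
Edge–face incidences: 2E = 3·10 + 5·x = 30 + 5x.
Every vertex has degree 4, so 4V = 2E.
Euler: V − E + F = 2 ⇒ (2E)/4 − E + (10 + x) = 2.
Multiply by 8: 2·(2E) − 4·(2E) + 8·(10 + x) = 16, i.e. 80 + 8x − 2·(30 + 5x) = 16.
Collecting terms: −2x + 20 = 16, so −2x = −4, so x = 2.
Then 2E = 30 + 5·2 = 40, so E = 20, V = 2E/4 = 10, F = 10 + 2 = 12.

2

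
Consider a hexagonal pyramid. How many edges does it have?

A pyramid on an n-gon base has one n-gon and n triangles: V = 6 + 1 = 7, E = 2·6 = 12, F = 6 + 1 = 7.

12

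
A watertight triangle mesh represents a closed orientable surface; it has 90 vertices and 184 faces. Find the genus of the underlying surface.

2

Every face is a triangle, so 2E = 3·184 = 552, giving E = 276.
χ = V − E + F = 90 − 276 + 184 = -2.
For a closed orientable surface χ = 2 − 2g, so g = (2 − (-2))/2 = 2.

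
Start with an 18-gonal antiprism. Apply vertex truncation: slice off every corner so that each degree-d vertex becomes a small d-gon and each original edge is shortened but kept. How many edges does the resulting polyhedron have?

216

The base solid has V = 36, E = 72, F = 38.
Truncation replaces each original edge-end by a new vertex, so V′ = 2E = 144.
Each original edge survives, and each old vertex of degree d contributes d new edges; summing degrees gives Σd = 2E, so E′ = E + 2E = 3E = 216.
Each original face survives and each original vertex becomes one new face: F′ = F + V = 74.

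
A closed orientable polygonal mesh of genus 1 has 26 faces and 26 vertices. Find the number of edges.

For a closed orientable surface of genus 1, χ = 2 − 2·1 = 0.
E = V + F − (0) = 26 + 26 − (0) = 52.

52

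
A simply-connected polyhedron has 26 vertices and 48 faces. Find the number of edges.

Here V − E + F = 2.
E = V + F − (2) = 26 + 48 − (2) = 72.

72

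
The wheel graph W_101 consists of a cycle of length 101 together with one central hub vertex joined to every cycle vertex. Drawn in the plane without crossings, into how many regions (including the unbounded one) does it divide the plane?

102

W_101 has V = 101 + 1 = 102 vertices and E = 2·101 = 202 edges.
By Euler's formula F = 2 − V + E = 2 − 102 + 202 = 102.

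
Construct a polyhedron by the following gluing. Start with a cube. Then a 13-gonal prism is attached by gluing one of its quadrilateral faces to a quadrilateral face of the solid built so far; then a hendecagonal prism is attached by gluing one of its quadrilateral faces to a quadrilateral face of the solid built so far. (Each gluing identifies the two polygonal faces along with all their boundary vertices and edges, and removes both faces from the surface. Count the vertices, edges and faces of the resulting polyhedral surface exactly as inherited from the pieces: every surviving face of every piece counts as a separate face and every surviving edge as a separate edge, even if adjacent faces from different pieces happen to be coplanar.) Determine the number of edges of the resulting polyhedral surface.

A cube: V=8, E=12, F=6.
Attach a 13-gonal prism (V=26, E=39, F=15) along a 4-gon: merge 4 vertices and 4 edges, delete both glued faces → V=30, E=47, F=19.
Attach a hendecagonal prism (V=22, E=33, F=13) along a 4-gon: merge 4 vertices and 4 edges, delete both glued faces → V=48, E=76, F=30.
Check: V − E + F = 48 − 76 + 30 = 2.

76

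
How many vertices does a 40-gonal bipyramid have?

42

A bipyramid over an n-gon has 2n triangular faces and n + 2 vertices: V = 40 + 2 = 42, E = 3·40 = 120, F = 2·40 = 80.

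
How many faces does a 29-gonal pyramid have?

A pyramid on an n-gon base has one n-gon and n triangles: V = 29 + 1 = 30, E = 2·29 = 58, F = 29 + 1 = 30.

30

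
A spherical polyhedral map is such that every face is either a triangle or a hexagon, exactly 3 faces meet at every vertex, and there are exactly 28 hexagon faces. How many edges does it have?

90

Let x be the number of triangles; then F = 28 + x.
Edge–face incidences: 2E = 6·28 + 3·x = 168 + 3x.
Every vertex has degree 3, so 3V = 2E.
Euler: V − E + F = 2 ⇒ (2E)/3 − E + (28 + x) = 2.
Multiply by 6: 2·(2E) − 3·(2E) + 6·(28 + x) = 12, i.e. 168 + 6x − (168 + 3x) = 12.
Collecting terms: 3x = 12, so x = 4.
Then 2E = 168 + 3·4 = 180, so E = 90, V = 2E/3 = 60, F = 28 + 4 = 32.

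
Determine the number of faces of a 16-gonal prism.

18

A prism on an n-gon has two n-gon bases and n rectangular sides: V = 2·16 = 32, E = 3·16 = 48, F = 16 + 2 = 18.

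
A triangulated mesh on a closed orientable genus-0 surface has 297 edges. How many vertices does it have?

101

χ = 2 − 2·0 = 2, and every face is a triangle so 3F = 2E.
F = 2E/3 = 198. Then V = 2 + E − F = 2 + 297 − 198 = 101.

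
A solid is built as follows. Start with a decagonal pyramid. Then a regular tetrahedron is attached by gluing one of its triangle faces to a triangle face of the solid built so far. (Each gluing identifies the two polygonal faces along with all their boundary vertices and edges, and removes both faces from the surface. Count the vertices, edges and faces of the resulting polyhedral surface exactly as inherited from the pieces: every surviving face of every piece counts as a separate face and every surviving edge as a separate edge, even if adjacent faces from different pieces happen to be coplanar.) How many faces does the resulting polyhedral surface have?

A decagonal pyramid: V=11, E=20, F=11.
Attach a regular tetrahedron (V=4, E=6, F=4) along a 3-gon: merge 3 vertices and 3 edges, delete both glued faces → V=12, E=23, F=13.
Check: V − E + F = 12 − 23 + 13 = 2.

13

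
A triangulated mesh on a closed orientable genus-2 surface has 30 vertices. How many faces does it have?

64

χ = 2 − 2·2 = -2, and every face is a triangle so 3F = 2E.
V − E + F = -2 with E = 3F/2 gives 30 − (3/2 − 1)·F = -2, so F = 64 and E = 96.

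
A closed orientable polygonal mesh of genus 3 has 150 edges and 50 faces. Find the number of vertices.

96

For a closed orientable surface of genus 3, χ = 2 − 2·3 = -4.
V = -4 + E − F = -4 + 150 − 50 = 96.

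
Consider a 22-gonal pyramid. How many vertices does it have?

A pyramid on an n-gon base has one n-gon and n triangles: V = 22 + 1 = 23, E = 2·22 = 44, F = 22 + 1 = 23.

23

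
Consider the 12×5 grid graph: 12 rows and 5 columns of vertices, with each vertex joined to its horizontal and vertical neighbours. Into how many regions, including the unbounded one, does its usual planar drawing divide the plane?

The grid has V = 12·5 = 60 vertices and E = 12·4 + 5·11 = 103 edges.
F = 2 − V + E = 2 − 60 + 103 = 45.

45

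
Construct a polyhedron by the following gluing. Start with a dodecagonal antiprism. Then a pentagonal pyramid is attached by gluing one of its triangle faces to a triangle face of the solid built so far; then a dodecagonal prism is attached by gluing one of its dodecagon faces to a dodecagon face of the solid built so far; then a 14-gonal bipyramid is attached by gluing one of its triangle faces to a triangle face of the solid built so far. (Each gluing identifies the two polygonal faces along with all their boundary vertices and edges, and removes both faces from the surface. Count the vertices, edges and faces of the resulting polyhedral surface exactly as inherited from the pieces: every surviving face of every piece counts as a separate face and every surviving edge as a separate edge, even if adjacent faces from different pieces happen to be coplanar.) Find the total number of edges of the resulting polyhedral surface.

A dodecagonal antiprism: V=24, E=48, F=26.
Attach a pentagonal pyramid (V=6, E=10, F=6) along a 3-gon: merge 3 vertices and 3 edges, delete both glued faces → V=27, E=55, F=30.
Attach a dodecagonal prism (V=24, E=36, F=14) along a 12-gon: merge 12 vertices and 12 edges, delete both glued faces → V=39, E=79, F=42.
Attach a 14-gonal bipyramid (V=16, E=42, F=28) along a 3-gon: merge 3 vertices and 3 edges, delete both glued faces → V=52, E=118, F=68.
Check: V − E + F = 52 − 118 + 68 = 2.

118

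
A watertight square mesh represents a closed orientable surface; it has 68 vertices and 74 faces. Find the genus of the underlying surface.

Every face is a square, so 2E = 4·74 = 296, giving E = 148.
χ = V − E + F = 68 − 148 + 74 = -6.
For a closed orientable surface χ = 2 − 2g, so g = (2 − (-6))/2 = 4.

4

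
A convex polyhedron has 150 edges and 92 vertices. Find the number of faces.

Here V − E + F = 2.
F = 2 − V + E = 2 − 92 + 150 = 60.

60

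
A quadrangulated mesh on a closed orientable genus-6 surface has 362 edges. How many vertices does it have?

171

χ = 2 − 2·6 = -10, and every face is a square so 4F = 2E.
F = 2E/4 = 181. Then V = -10 + E − F = -10 + 362 − 181 = 171.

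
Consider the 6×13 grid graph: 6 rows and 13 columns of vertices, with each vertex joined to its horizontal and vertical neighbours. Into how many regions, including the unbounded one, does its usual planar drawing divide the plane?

61

The grid has V = 6·13 = 78 vertices and E = 6·12 + 13·5 = 137 edges.
F = 2 − V + E = 2 − 78 + 137 = 61.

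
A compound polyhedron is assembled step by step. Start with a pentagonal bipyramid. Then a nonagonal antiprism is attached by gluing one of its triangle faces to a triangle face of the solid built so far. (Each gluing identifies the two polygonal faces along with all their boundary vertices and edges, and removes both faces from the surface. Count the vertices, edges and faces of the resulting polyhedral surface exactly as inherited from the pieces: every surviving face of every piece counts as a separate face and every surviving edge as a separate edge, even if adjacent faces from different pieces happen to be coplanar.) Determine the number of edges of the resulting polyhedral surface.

48

A pentagonal bipyramid: V=7, E=15, F=10.
Attach a nonagonal antiprism (V=18, E=36, F=20) along a 3-gon: merge 3 vertices and 3 edges, delete both glued faces → V=22, E=48, F=28.
Check: V − E + F = 22 − 48 + 28 = 2.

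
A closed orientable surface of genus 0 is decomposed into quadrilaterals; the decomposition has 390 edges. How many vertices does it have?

χ = 2 − 2·0 = 2, and every face is a square so 4F = 2E.
F = 2E/4 = 195. Then V = 2 + E − F = 2 + 390 − 195 = 197.

197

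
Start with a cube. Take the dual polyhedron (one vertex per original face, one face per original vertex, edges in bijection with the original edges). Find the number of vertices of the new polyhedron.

6

The base solid has V = 8, E = 12, F = 6.
The dual swaps V and F and preserves E: V′ = F = 6, E′ = E = 12, F′ = V = 8.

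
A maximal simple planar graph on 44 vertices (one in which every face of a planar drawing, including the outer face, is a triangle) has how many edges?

126

In a plane triangulation 3F = 2E and V − E + F = 2, so E = 3V − 6 = 3·44 − 6 = 126.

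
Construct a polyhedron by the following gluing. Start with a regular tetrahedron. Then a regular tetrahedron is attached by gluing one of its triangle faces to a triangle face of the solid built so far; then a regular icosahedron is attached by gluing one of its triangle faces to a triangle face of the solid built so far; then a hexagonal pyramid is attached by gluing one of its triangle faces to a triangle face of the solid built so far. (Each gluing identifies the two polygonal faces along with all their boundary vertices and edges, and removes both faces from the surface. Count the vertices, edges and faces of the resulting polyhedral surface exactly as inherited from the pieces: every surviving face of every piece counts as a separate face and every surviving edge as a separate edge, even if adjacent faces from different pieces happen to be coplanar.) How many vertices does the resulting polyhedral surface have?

18

A regular tetrahedron: V=4, E=6, F=4.
Attach a regular tetrahedron (V=4, E=6, F=4) along a 3-gon: merge 3 vertices and 3 edges, delete both glued faces → V=5, E=9, F=6.
Attach a regular icosahedron (V=12, E=30, F=20) along a 3-gon: merge 3 vertices and 3 edges, delete both glued faces → V=14, E=36, F=24.
Attach a hexagonal pyramid (V=7, E=12, F=7) along a 3-gon: merge 3 vertices and 3 edges, delete both glued faces → V=18, E=45, F=29.
Check: V − E + F = 18 − 45 + 29 = 2.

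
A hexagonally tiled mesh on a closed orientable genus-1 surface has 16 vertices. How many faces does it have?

χ = 2 − 2·1 = 0, and every face is a hexagon so 6F = 2E.
V − E + F = 0 with E = 6F/2 gives 16 − (6/2 − 1)·F = 0, so F = 8 and E = 24.

8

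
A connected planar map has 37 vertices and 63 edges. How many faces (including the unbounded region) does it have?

Euler's formula for a connected plane graph: V − E + F = 2, so F = 2 − 37 + 63 = 28.

28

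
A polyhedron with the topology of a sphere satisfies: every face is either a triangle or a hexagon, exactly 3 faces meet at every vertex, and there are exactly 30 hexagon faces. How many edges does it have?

96

Let x be the number of triangles; then F = 30 + x.
Edge–face incidences: 2E = 6·30 + 3·x = 180 + 3x.
Every vertex has degree 3, so 3V = 2E.
Euler: V − E + F = 2 ⇒ (2E)/3 − E + (30 + x) = 2.
Multiply by 6: 2·(2E) − 3·(2E) + 6·(30 + x) = 12, i.e. 180 + 6x − (180 + 3x) = 12.
Collecting terms: 3x = 12, so x = 4.
Then 2E = 180 + 3·4 = 192, so E = 96, V = 2E/3 = 64, F = 30 + 4 = 34.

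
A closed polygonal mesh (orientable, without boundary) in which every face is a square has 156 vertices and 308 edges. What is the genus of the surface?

Every face is a square and each edge borders two faces, so 4F = 2·308, giving F = 154.
χ = V − E + F = 156 − 308 + 154 = 2.
For a closed orientable surface χ = 2 − 2g, so g = (2 − (2))/2 = 0.

0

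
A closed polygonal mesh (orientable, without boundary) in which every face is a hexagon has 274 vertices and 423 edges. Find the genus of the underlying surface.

Every face is a hexagon and each edge borders two faces, so 6F = 2·423, giving F = 141.
χ = V − E + F = 274 − 423 + 141 = -8.
For a closed orientable surface χ = 2 − 2g, so g = (2 − (-8))/2 = 5.

5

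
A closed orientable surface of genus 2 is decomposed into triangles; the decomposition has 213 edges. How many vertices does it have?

69

χ = 2 − 2·2 = -2, and every face is a triangle so 3F = 2E.
F = 2E/3 = 142. Then V = -2 + E − F = -2 + 213 − 142 = 69.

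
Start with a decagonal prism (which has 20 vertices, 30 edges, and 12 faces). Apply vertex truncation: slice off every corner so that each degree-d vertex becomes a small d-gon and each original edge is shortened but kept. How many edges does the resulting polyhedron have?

Truncation replaces each original edge-end by a new vertex, so V′ = 2E = 60.
Each original edge survives, and each old vertex of degree d contributes d new edges; summing degrees gives Σd = 2E, so E′ = E + 2E = 3E = 90.
Each original face survives and each original vertex becomes one new face: F′ = F + V = 32.

90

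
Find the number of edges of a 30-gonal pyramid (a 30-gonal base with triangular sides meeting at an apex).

60

A pyramid on an n-gon base has one n-gon and n triangles: V = 30 + 1 = 31, E = 2·30 = 60, F = 30 + 1 = 31.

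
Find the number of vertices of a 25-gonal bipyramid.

27

A bipyramid over an n-gon has 2n triangular faces and n + 2 vertices: V = 25 + 2 = 27, E = 3·25 = 75, F = 2·25 = 50.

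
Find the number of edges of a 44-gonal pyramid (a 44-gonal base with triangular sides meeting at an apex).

A pyramid on an n-gon base has one n-gon and n triangles: V = 44 + 1 = 45, E = 2·44 = 88, F = 44 + 1 = 45.

88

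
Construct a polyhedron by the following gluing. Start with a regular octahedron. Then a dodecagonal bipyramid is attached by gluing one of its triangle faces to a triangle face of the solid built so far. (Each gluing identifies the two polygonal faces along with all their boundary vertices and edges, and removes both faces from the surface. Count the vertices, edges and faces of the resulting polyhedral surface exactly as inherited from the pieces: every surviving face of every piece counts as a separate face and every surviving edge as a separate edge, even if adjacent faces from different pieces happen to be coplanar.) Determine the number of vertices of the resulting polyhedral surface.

17

A regular octahedron: V=6, E=12, F=8.
Attach a dodecagonal bipyramid (V=14, E=36, F=24) along a 3-gon: merge 3 vertices and 3 edges, delete both glued faces → V=17, E=45, F=30.
Check: V − E + F = 17 − 45 + 30 = 2.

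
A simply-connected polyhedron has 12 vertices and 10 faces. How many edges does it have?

20

Here V − E + F = 2.
E = V + F − (2) = 12 + 10 − (2) = 20.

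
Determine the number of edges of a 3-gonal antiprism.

12

An antiprism on an n-gon has two n-gon caps and 2n triangles: V = 2·3 = 6, E = 4·3 = 12, F = 2·3 + 2 = 8.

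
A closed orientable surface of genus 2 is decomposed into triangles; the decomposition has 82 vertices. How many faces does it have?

168

χ = 2 − 2·2 = -2, and every face is a triangle so 3F = 2E.
V − E + F = -2 with E = 3F/2 gives 82 − (3/2 − 1)·F = -2, so F = 168 and E = 252.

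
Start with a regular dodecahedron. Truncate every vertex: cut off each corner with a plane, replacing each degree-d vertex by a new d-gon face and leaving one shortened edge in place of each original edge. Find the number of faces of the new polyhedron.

32

The base solid has V = 20, E = 30, F = 12.
Truncation replaces each original edge-end by a new vertex, so V′ = 2E = 60.
Each original edge survives, and each old vertex of degree d contributes d new edges; summing degrees gives Σd = 2E, so E′ = E + 2E = 3E = 90.
Each original face survives and each original vertex becomes one new face: F′ = F + V = 32.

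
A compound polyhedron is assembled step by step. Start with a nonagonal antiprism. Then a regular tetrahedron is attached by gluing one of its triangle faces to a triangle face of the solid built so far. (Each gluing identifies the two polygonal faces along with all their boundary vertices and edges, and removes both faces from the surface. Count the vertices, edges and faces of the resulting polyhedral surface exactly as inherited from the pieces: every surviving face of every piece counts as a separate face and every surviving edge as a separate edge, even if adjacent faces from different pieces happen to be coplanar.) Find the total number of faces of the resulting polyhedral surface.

A nonagonal antiprism: V=18, E=36, F=20.
Attach a regular tetrahedron (V=4, E=6, F=4) along a 3-gon: merge 3 vertices and 3 edges, delete both glued faces → V=19, E=39, F=22.
Check: V − E + F = 19 − 39 + 22 = 2.

22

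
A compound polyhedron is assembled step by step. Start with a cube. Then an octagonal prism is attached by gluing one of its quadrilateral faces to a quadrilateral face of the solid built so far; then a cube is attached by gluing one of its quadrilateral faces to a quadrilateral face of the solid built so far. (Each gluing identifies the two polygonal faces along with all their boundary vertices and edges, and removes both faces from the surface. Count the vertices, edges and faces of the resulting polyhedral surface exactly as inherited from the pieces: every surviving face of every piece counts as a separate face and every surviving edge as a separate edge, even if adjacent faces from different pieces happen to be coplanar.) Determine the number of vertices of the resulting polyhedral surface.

A cube: V=8, E=12, F=6.
Attach an octagonal prism (V=16, E=24, F=10) along a 4-gon: merge 4 vertices and 4 edges, delete both glued faces → V=20, E=32, F=14.
Attach a cube (V=8, E=12, F=6) along a 4-gon: merge 4 vertices and 4 edges, delete both glued faces → V=24, E=40, F=18.
Check: V − E + F = 24 − 40 + 18 = 2.

24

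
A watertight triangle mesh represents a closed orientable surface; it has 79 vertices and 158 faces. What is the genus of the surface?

1

Every face is a triangle, so 2E = 3·158 = 474, giving E = 237.
χ = V − E + F = 79 − 237 + 158 = 0.
For a closed orientable surface χ = 2 − 2g, so g = (2 − (0))/2 = 1.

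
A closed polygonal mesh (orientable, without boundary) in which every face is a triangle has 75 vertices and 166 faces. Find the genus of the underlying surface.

Every face is a triangle, so 2E = 3·166 = 498, giving E = 249.
χ = V − E + F = 75 − 249 + 166 = -8.
For a closed orientable surface χ = 2 − 2g, so g = (2 − (-8))/2 = 5.

5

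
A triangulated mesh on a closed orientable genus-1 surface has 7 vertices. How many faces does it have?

14

χ = 2 − 2·1 = 0, and every face is a triangle so 3F = 2E.
V − E + F = 0 with E = 3F/2 gives 7 − (3/2 − 1)·F = 0, so F = 14 and E = 21.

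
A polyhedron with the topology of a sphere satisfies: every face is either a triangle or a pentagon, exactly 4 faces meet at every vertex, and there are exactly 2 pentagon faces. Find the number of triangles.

10

Let x be the number of triangles; then F = 2 + x.
Edge–face incidences: 2E = 5·2 + 3·x = 10 + 3x.
Every vertex has degree 4, so 4V = 2E.
Euler: V − E + F = 2 ⇒ (2E)/4 − E + (2 + x) = 2.
Multiply by 8: 2·(2E) − 4·(2E) + 8·(2 + x) = 16, i.e. 16 + 8x − 2·(10 + 3x) = 16.
Collecting terms: 2x − 4 = 16, so 2x = 20, so x = 10.
Then 2E = 10 + 3·10 = 40, so E = 20, V = 2E/4 = 10, F = 2 + 10 = 12.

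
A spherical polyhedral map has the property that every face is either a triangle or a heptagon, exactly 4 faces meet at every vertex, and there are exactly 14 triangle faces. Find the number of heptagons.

2

Let x be the number of heptagons; then F = 14 + x.
Edge–face incidences: 2E = 3·14 + 7·x = 42 + 7x.
Every vertex has degree 4, so 4V = 2E.
Euler: V − E + F = 2 ⇒ (2E)/4 − E + (14 + x) = 2.
Multiply by 8: 2·(2E) − 4·(2E) + 8·(14 + x) = 16, i.e. 112 + 8x − 2·(42 + 7x) = 16.
Collecting terms: −6x + 28 = 16, so −6x = −12, so x = 2.
Then 2E = 42 + 7·2 = 56, so E = 28, V = 2E/4 = 14, F = 14 + 2 = 16.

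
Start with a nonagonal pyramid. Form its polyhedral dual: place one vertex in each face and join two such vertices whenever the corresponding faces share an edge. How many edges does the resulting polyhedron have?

The base solid has V = 10, E = 18, F = 10.
The dual swaps V and F and preserves E: V′ = F = 10, E′ = E = 18, F′ = V = 10.

18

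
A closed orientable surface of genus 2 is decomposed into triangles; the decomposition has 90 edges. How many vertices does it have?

28

χ = 2 − 2·2 = -2, and every face is a triangle so 3F = 2E.
F = 2E/3 = 60. Then V = -2 + E − F = -2 + 90 − 60 = 28.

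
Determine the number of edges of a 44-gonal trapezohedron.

The n-trapezohedron (dual of the n-antiprism) has V = 2·44 + 2 = 90, E = 4·44 = 176, F = 2·44 = 88.

176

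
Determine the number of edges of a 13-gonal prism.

39

A prism on an n-gon has two n-gon bases and n rectangular sides: V = 2·13 = 26, E = 3·13 = 39, F = 13 + 2 = 15.
Check: V − E + F = 26 − 39 + 15 = 2.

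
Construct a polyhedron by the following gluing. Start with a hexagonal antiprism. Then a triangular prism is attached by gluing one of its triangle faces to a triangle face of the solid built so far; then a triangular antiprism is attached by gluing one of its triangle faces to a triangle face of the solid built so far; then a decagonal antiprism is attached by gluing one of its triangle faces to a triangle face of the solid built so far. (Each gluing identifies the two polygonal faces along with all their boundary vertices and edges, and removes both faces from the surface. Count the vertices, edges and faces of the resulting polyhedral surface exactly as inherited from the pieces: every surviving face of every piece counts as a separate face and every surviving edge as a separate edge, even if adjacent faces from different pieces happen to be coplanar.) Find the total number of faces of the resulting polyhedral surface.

A hexagonal antiprism: V=12, E=24, F=14.
Attach a triangular prism (V=6, E=9, F=5) along a 3-gon: merge 3 vertices and 3 edges, delete both glued faces → V=15, E=30, F=17.
Attach a triangular antiprism (V=6, E=12, F=8) along a 3-gon: merge 3 vertices and 3 edges, delete both glued faces → V=18, E=39, F=23.
Attach a decagonal antiprism (V=20, E=40, F=22) along a 3-gon: merge 3 vertices and 3 edges, delete both glued faces → V=35, E=76, F=43.
Check: V − E + F = 35 − 76 + 43 = 2.

43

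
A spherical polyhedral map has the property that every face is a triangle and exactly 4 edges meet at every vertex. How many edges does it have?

12

Each face has 3 edges and each edge borders two faces, so 2E = 3F.
Each vertex has degree 4, so 4V = 2E and hence V = 3F/4.
Euler: V − E + F = 2 ⇒ (3F/4) − (3F/2) + F = 2.
Multiply by 8: (6 − 12 + 8)F = 16, i.e. 2F = 16.
So F = 8, E = 3·8/2 = 12, V = 3·8/4 = 6.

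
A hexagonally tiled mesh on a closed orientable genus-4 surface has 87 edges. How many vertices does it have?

χ = 2 − 2·4 = -6, and every face is a hexagon so 6F = 2E.
F = 2E/6 = 29. Then V = -6 + E − F = -6 + 87 − 29 = 52.

52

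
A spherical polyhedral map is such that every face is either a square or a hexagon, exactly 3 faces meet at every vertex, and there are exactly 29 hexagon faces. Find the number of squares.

6

Let x be the number of squares; then F = 29 + x.
Edge–face incidences: 2E = 6·29 + 4·x = 174 + 4x.
Every vertex has degree 3, so 3V = 2E.
Euler: V − E + F = 2 ⇒ (2E)/3 − E + (29 + x) = 2.
Multiply by 6: 2·(2E) − 3·(2E) + 6·(29 + x) = 12, i.e. 174 + 6x − (174 + 4x) = 12.
Collecting terms: 2x = 12, so x = 6.
Then 2E = 174 + 4·6 = 198, so E = 99, V = 2E/3 = 66, F = 29 + 6 = 35.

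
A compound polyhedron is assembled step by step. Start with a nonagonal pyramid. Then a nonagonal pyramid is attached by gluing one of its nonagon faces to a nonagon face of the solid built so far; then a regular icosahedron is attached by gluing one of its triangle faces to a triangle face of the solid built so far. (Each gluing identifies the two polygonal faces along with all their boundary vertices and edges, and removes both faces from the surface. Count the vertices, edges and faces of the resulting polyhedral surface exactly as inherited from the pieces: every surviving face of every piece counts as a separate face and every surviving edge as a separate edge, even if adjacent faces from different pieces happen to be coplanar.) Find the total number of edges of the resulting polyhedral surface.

A nonagonal pyramid: V=10, E=18, F=10.
Attach a nonagonal pyramid (V=10, E=18, F=10) along a 9-gon: merge 9 vertices and 9 edges, delete both glued faces → V=11, E=27, F=18.
Attach a regular icosahedron (V=12, E=30, F=20) along a 3-gon: merge 3 vertices and 3 edges, delete both glued faces → V=20, E=54, F=36.
Check: V − E + F = 20 − 54 + 36 = 2.

54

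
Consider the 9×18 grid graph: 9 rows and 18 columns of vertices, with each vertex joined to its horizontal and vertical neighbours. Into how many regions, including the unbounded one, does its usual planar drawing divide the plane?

The grid has V = 9·18 = 162 vertices and E = 9·17 + 18·8 = 297 edges.
F = 2 − V + E = 2 − 162 + 297 = 137.

137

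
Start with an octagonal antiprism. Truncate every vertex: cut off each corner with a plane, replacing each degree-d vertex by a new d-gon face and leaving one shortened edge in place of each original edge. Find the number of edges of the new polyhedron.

The base solid has V = 16, E = 32, F = 18.
Truncation replaces each original edge-end by a new vertex, so V′ = 2E = 64.
Each original edge survives, and each old vertex of degree d contributes d new edges; summing degrees gives Σd = 2E, so E′ = E + 2E = 3E = 96.
Each original face survives and each original vertex becomes one new face: F′ = F + V = 34.

96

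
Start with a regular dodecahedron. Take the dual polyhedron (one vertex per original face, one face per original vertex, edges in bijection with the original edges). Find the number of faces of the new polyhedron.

20

The base solid has V = 20, E = 30, F = 12.
The dual swaps V and F and preserves E: V′ = F = 12, E′ = E = 30, F′ = V = 20.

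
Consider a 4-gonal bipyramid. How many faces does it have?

A bipyramid over an n-gon has 2n triangular faces and n + 2 vertices: V = 4 + 2 = 6, E = 3·4 = 12, F = 2·4 = 8.

8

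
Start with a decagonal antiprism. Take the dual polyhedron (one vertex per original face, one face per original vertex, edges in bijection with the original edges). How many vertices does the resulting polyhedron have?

The base solid has V = 20, E = 40, F = 22.
The dual swaps V and F and preserves E: V′ = F = 22, E′ = E = 40, F′ = V = 20.

22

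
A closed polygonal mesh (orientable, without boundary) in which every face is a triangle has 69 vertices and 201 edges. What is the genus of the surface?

0

Every face is a triangle and each edge borders two faces, so 3F = 2·201, giving F = 134.
χ = V − E + F = 69 − 201 + 134 = 2.
For a closed orientable surface χ = 2 − 2g, so g = (2 − (2))/2 = 0.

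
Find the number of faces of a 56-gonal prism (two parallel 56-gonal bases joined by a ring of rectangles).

58

A prism on an n-gon has two n-gon bases and n rectangular sides: V = 2·56 = 112, E = 3·56 = 168, F = 56 + 2 = 58.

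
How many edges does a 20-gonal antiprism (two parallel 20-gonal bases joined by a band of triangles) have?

80

An antiprism on an n-gon has two n-gon caps and 2n triangles: V = 2·20 = 40, E = 4·20 = 80, F = 2·20 + 2 = 42.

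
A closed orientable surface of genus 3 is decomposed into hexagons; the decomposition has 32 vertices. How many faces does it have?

χ = 2 − 2·3 = -4, and every face is a hexagon so 6F = 2E.
V − E + F = -4 with E = 6F/2 gives 32 − (6/2 − 1)·F = -4, so F = 18 and E = 54.

18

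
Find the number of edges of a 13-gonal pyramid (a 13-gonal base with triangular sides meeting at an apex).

A pyramid on an n-gon base has one n-gon and n triangles: V = 13 + 1 = 14, E = 2·13 = 26, F = 13 + 1 = 14.

26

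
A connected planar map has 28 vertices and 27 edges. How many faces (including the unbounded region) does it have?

1

Euler's formula for a connected plane graph: V − E + F = 2, so F = 2 − 28 + 27 = 1.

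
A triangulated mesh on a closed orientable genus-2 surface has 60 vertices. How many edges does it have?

χ = 2 − 2·2 = -2, and every face is a triangle so 3F = 2E.
V − E + F = -2 with E = 3F/2 gives 60 − (3/2 − 1)·F = -2, so F = 124 and E = 186.

186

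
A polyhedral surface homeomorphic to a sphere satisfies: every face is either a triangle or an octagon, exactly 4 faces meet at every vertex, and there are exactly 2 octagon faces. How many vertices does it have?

Let x be the number of triangles; then F = 2 + x.
Edge–face incidences: 2E = 8·2 + 3·x = 16 + 3x.
Every vertex has degree 4, so 4V = 2E.
Euler: V − E + F = 2 ⇒ (2E)/4 − E + (2 + x) = 2.
Multiply by 8: 2·(2E) − 4·(2E) + 8·(2 + x) = 16, i.e. 16 + 8x − 2·(16 + 3x) = 16.
Collecting terms: 2x − 16 = 16, so 2x = 32, so x = 16.
Then 2E = 16 + 3·16 = 64, so E = 32, V = 2E/4 = 16, F = 2 + 16 = 18.

16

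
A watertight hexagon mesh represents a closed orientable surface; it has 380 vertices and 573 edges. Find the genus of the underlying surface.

Every face is a hexagon and each edge borders two faces, so 6F = 2·573, giving F = 191.
χ = V − E + F = 380 − 573 + 191 = -2.
For a closed orientable surface χ = 2 − 2g, so g = (2 − (-2))/2 = 2.

2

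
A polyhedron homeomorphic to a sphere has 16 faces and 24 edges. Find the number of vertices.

Here V − E + F = 2.
V = 2 + E − F = 2 + 24 − 16 = 10.

10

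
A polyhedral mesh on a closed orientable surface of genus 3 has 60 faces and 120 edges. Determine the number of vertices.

For a closed orientable surface of genus 3, χ = 2 − 2·3 = -4.
V = -4 + E − F = -4 + 120 − 60 = 56.

56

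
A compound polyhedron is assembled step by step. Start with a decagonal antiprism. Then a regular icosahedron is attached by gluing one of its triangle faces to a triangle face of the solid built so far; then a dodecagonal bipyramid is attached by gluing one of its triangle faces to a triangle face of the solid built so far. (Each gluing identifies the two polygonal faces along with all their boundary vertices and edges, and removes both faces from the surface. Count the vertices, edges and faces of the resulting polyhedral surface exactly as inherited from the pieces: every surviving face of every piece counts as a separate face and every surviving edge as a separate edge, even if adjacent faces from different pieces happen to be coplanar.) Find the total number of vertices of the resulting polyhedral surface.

A decagonal antiprism: V=20, E=40, F=22.
Attach a regular icosahedron (V=12, E=30, F=20) along a 3-gon: merge 3 vertices and 3 edges, delete both glued faces → V=29, E=67, F=40.
Attach a dodecagonal bipyramid (V=14, E=36, F=24) along a 3-gon: merge 3 vertices and 3 edges, delete both glued faces → V=40, E=100, F=62.
Check: V − E + F = 40 − 100 + 62 = 2.

40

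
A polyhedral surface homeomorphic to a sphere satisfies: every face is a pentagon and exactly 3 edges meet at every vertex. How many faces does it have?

12

Each face has 5 edges and each edge borders two faces, so 2E = 5F.
Each vertex has degree 3, so 3V = 2E and hence V = 5F/3.
Euler: V − E + F = 2 ⇒ (5F/3) − (5F/2) + F = 2.
Multiply by 6: (10 − 15 + 6)F = 12, i.e. 1F = 12.
So F = 12, E = 5·12/2 = 30, V = 5·12/3 = 20.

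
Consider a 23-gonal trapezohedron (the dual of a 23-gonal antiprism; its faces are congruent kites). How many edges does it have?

92

The n-trapezohedron (dual of the n-antiprism) has V = 2·23 + 2 = 48, E = 4·23 = 92, F = 2·23 = 46.
Check: V − E + F = 48 − 92 + 46 = 2.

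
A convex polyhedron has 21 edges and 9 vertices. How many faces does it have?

14

Here V − E + F = 2.
F = 2 − V + E = 2 − 9 + 21 = 14.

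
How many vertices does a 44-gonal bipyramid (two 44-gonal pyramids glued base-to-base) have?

A bipyramid over an n-gon has 2n triangular faces and n + 2 vertices: V = 44 + 2 = 46, E = 3·44 = 132, F = 2·44 = 88.

46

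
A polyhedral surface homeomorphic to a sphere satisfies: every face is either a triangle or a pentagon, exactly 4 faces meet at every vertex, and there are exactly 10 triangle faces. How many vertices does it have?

Let x be the number of pentagons; then F = 10 + x.
Edge–face incidences: 2E = 3·10 + 5·x = 30 + 5x.
Every vertex has degree 4, so 4V = 2E.
Euler: V − E + F = 2 ⇒ (2E)/4 − E + (10 + x) = 2.
Multiply by 8: 2·(2E) − 4·(2E) + 8·(10 + x) = 16, i.e. 80 + 8x − 2·(30 + 5x) = 16.
Collecting terms: −2x + 20 = 16, so −2x = −4, so x = 2.
Then 2E = 30 + 5·2 = 40, so E = 20, V = 2E/4 = 10, F = 10 + 2 = 12.

10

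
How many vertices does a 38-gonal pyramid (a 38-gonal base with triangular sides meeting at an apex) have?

A pyramid on an n-gon base has one n-gon and n triangles: V = 38 + 1 = 39, E = 2·38 = 76, F = 38 + 1 = 39.
Check: V − E + F = 39 − 76 + 39 = 2.

39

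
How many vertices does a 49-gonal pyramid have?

50

A pyramid on an n-gon base has one n-gon and n triangles: V = 49 + 1 = 50, E = 2·49 = 98, F = 49 + 1 = 50.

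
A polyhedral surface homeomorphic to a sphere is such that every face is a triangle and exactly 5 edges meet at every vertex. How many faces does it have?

Each face has 3 edges and each edge borders two faces, so 2E = 3F.
Each vertex has degree 5, so 5V = 2E and hence V = 3F/5.
Euler: V − E + F = 2 ⇒ (3F/5) − (3F/2) + F = 2.
Multiply by 10: (6 − 15 + 10)F = 20, i.e. 1F = 20.
So F = 20, E = 3·20/2 = 30, V = 3·20/5 = 12.

20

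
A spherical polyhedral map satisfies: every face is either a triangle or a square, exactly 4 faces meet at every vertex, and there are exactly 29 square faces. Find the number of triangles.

Let x be the number of triangles; then F = 29 + x.
Edge–face incidences: 2E = 4·29 + 3·x = 116 + 3x.
Every vertex has degree 4, so 4V = 2E.
Euler: V − E + F = 2 ⇒ (2E)/4 − E + (29 + x) = 2.
Multiply by 8: 2·(2E) − 4·(2E) + 8·(29 + x) = 16, i.e. 232 + 8x − 2·(116 + 3x) = 16.
Collecting terms: 2x = 16, so x = 8.
Then 2E = 116 + 3·8 = 140, so E = 70, V = 2E/4 = 35, F = 29 + 8 = 37.

8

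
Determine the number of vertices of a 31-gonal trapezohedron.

The n-trapezohedron (dual of the n-antiprism) has V = 2·31 + 2 = 64, E = 4·31 = 124, F = 2·31 = 62.

64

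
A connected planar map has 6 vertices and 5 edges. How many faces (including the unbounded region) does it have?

Euler's formula for a connected plane graph: V − E + F = 2, so F = 2 − 6 + 5 = 1.

1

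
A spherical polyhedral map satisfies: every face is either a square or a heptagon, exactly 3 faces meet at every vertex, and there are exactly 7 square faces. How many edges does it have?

Let x be the number of heptagons; then F = 7 + x.
Edge–face incidences: 2E = 4·7 + 7·x = 28 + 7x.
Every vertex has degree 3, so 3V = 2E.
Euler: V − E + F = 2 ⇒ (2E)/3 − E + (7 + x) = 2.
Multiply by 6: 2·(2E) − 3·(2E) + 6·(7 + x) = 12, i.e. 42 + 6x − (28 + 7x) = 12.
Collecting terms: −x + 14 = 12, so −x = −2, so x = 2.
Then 2E = 28 + 7·2 = 42, so E = 21, V = 2E/3 = 14, F = 7 + 2 = 9.

21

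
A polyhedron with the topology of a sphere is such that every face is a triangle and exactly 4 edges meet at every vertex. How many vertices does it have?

Each face has 3 edges and each edge borders two faces, so 2E = 3F.
Each vertex has degree 4, so 4V = 2E and hence V = 3F/4.
Euler: V − E + F = 2 ⇒ (3F/4) − (3F/2) + F = 2.
Multiply by 8: (6 − 12 + 8)F = 16, i.e. 2F = 16.
So F = 8, E = 3·8/2 = 12, V = 3·8/4 = 6.

6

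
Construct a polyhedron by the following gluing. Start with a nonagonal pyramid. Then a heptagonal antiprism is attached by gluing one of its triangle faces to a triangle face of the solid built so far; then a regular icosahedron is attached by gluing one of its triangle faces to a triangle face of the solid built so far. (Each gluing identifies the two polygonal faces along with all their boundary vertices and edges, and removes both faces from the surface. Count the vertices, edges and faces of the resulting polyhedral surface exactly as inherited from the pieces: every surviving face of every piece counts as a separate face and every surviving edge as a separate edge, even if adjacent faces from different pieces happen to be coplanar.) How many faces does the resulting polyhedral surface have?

42

A nonagonal pyramid: V=10, E=18, F=10.
Attach a heptagonal antiprism (V=14, E=28, F=16) along a 3-gon: merge 3 vertices and 3 edges, delete both glued faces → V=21, E=43, F=24.
Attach a regular icosahedron (V=12, E=30, F=20) along a 3-gon: merge 3 vertices and 3 edges, delete both glued faces → V=30, E=70, F=42.
Check: V − E + F = 30 − 70 + 42 = 2.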